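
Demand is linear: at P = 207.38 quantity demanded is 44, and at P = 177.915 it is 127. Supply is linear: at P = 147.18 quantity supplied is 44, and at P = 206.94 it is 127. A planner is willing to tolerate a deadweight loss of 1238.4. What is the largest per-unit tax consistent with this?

51.6

Demand slope = (177.915 − 207.38)/(127 − 44) = −0.355, so P = 223 − 0.355Q.
Supply slope = (206.94 − 147.18)/(127 − 44) = 0.72, so P = 115.5 + 0.72Q.
Competitive equilibrium: 223 − 0.355Q = 115.5 + 0.72Q → Q* = 100, P* = 187.5.
A tax t gives ΔQ = t/1.075 and wedge t, so DWL = t²/2.15.
t²/2.15 = 1238.4 → t² = 2662.56 → t = 51.6.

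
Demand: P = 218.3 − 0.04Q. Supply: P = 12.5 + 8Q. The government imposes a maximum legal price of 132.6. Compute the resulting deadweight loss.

450.37

Competitive equilibrium: 218.3 − 0.04Q = 12.5 + 8Q → Q* = 25.597, P* = 217.2761.
At the ceiling P = 132.6, quantity supplied = (132.6 − 12.5)/8 = 15.0125.
Willingness to pay at Q' = 15.0125: 218.3 − 0.04·15.0125 = 217.6995.
ΔQ = 25.597 − 15.0125 = 10.5845; wedge = 217.6995 − 132.6 = 85.0995.
The triangle = ½ × 10.5845 × 85.0995 = 450.37.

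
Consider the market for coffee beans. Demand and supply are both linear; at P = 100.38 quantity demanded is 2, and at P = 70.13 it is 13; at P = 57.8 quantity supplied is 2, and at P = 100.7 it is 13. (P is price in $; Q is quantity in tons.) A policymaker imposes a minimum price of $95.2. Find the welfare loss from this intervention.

$67.91

Demand slope = (70.13 − 100.38)/(13 − 2) = −2.75, so P = 105.88 − 2.75Q.
Supply slope = (100.7 − 57.8)/(13 − 2) = 3.9, so P = 50 + 3.9Q.
Competitive equilibrium: 105.88 − 2.75Q = 50 + 3.9Q → Q* = 8.403, P* = 82.7717.
At the floor P = 95.2, quantity demanded = (105.88 − 95.2)/2.75 = 3.8836.
Sellers' marginal cost at Q' = 3.8836: 50 + 3.9·3.8836 = 65.146.
ΔQ = 8.403 − 3.8836 = 4.5194; wedge = 95.2 − 65.146 = 30.054.
DWL = ½ × 4.5194 × 30.054 = $67.91.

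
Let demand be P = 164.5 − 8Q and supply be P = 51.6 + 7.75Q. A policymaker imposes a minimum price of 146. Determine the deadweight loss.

Competitive equilibrium: 164.5 − 8Q = 51.6 + 7.75Q → Q* = 7.1683, P* = 107.154.
At the floor P = 146, quantity demanded = (164.5 − 146)/8 = 2.3125.
Sellers' marginal cost at Q' = 2.3125: 51.6 + 7.75·2.3125 = 69.5219.
ΔQ = 7.1683 − 2.3125 = 4.8558; wedge = 146 − 69.5219 = 76.4781.
Welfare loss = ½ × 4.8558 × 76.4781 = 185.68.

185.68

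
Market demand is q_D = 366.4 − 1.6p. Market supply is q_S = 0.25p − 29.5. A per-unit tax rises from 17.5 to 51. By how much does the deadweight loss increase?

In inverse form: demand p = 229 − 0.625q, supply p = 118 + 4q.
Competitive equilibrium: 229 − 0.625q = 118 + 4q → q* = 24, p* = 214.
For a per-unit tax t: Δq = t/4.625, so DWL = ½·t·(t/4.625) = t²/9.25.
At t = 17.5: DWL = 33.108. At t = 51: DWL = 281.189.
Increase = 281.189 − 33.108 = 248.08.

248.08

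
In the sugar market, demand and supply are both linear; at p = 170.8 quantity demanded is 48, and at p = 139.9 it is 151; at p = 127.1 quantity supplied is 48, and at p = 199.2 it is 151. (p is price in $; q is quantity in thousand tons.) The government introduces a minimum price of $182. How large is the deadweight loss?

Demand slope = (139.9 − 170.8)/(151 − 48) = −0.3, so p = 185.2 − 0.3q.
Supply slope = (199.2 − 127.1)/(151 − 48) = 0.7, so p = 93.5 + 0.7q.
Competitive equilibrium: 185.2 − 0.3q = 93.5 + 0.7q → q* = 91.7, p* = 157.69.
At the floor p = 182, quantity demanded = (185.2 − 182)/0.3 = 10.6667.
Sellers' marginal cost at q' = 10.6667: 93.5 + 0.7·10.6667 = 100.9667.
Δq = 91.7 − 10.6667 = 81.0333; wedge = 182 − 100.9667 = 81.0333.
The triangle = ½ × 81.0333 × 81.0333 = $3283.20 thousand.

$3283.20 thousand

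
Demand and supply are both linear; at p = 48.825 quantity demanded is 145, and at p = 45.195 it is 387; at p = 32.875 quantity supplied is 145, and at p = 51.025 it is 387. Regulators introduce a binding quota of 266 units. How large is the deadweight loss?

142.24

Demand slope = (45.195 − 48.825)/(387 − 145) = −0.015, so p = 51 − 0.015q.
Supply slope = (51.025 − 32.875)/(387 − 145) = 0.075, so p = 22 + 0.075q.
Competitive equilibrium: 51 − 0.015q = 22 + 0.075q → q* = 322.2222, p* = 46.1667.
At q = 266: demand price = 51 − 0.015·266 = 47.01; supply price = 22 + 0.075·266 = 41.95.
Δq = 322.2222 − 266 = 56.2222; wedge = 47.01 − 41.95 = 5.06.
DWL = ½ × 56.2222 × 5.06 = 142.24.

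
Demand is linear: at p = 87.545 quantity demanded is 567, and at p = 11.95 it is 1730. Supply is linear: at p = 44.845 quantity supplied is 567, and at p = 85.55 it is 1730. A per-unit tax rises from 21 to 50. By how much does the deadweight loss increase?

10295

Demand slope = (11.95 − 87.545)/(1730 − 567) = −0.065, so p = 124.4 − 0.065q.
Supply slope = (85.55 − 44.845)/(1730 − 567) = 0.035, so p = 25 + 0.035q.
Competitive equilibrium: 124.4 − 0.065q = 25 + 0.035q → q* = 994, p* = 59.79.
For a per-unit tax t: Δq = t/0.1, so DWL = ½·t·(t/0.1) = t²/0.2.
At t = 21: DWL = 2205. At t = 50: DWL = 12500.
Increase = 12500 − 2205 = 10295.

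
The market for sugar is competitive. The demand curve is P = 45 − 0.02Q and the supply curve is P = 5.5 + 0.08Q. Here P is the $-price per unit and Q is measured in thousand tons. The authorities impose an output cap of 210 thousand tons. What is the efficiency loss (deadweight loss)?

Competitive equilibrium: 45 − 0.02Q = 5.5 + 0.08Q → Q* = 395, P* = 37.1.
At Q = 210: demand price = 45 − 0.02·210 = 40.8; supply price = 5.5 + 0.08·210 = 22.3.
ΔQ = 395 − 210 = 185; wedge = 40.8 − 22.3 = 18.5.
Welfare loss = ½ × 185 × 18.5 = $1711.25 thousand.

$1711.25 thousand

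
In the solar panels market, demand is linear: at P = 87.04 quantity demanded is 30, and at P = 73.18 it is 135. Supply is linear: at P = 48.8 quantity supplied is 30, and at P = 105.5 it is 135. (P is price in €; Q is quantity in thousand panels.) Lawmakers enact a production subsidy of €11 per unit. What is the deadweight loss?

Demand slope = (73.18 − 87.04)/(135 − 30) = −0.132, so P = 91 − 0.132Q.
Supply slope = (105.5 − 48.8)/(135 − 30) = 0.54, so P = 32.6 + 0.54Q.
Competitive equilibrium: 91 − 0.132Q = 32.6 + 0.54Q → Q* = 86.9048, P* = 79.5286.
The subsidy lowers effective supply by 11: P = 21.6 + 0.54Q.
New quantity: 91 − 0.132Q = 21.6 + 0.54Q → Q' = 103.2738.
Overproduction ΔQ = 103.2738 − 86.9048 = 16.369; wedge = subsidy = 11.
Welfare loss = ½ × 16.369 × 11 = €90.03 thousand.

€90.03 thousand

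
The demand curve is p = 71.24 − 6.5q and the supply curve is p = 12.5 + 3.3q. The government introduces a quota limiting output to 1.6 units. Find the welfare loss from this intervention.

94.60

Competitive equilibrium: 71.24 − 6.5q = 12.5 + 3.3q → q* = 5.9939, p* = 32.2798.
At q = 1.6: demand price = 71.24 − 6.5·1.6 = 60.84; supply price = 12.5 + 3.3·1.6 = 17.78.
Δq = 5.9939 − 1.6 = 4.3939; wedge = 60.84 − 17.78 = 43.06.
The triangle = ½ × 4.3939 × 43.06 = 94.60.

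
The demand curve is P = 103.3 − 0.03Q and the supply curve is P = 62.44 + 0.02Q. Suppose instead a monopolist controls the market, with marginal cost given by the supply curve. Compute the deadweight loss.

2347.79

Competitive equilibrium: 103.3 − 0.03Q = 62.44 + 0.02Q → Q* = 817.2, P* = 78.784.
Marginal revenue: MR = 103.3 − 0.06Q. Set MR = MC: 103.3 − 0.06Q = 62.44 + 0.02Q → Q_m = 510.75.
Price P_m = 103.3 − 0.03·510.75 = 87.9775; MC(Q_m) = 62.44 + 0.02·510.75 = 72.655.
Competitive Q* = 817.2, so ΔQ = 306.45; wedge = 87.9775 − 72.655 = 15.3225.
Deadweight loss = ½ × 306.45 × 15.3225 = 2347.79.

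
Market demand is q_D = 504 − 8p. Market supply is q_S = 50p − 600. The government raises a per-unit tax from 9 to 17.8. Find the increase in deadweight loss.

In inverse form: demand p = 63 − 0.125q, supply p = 12 + 0.02q.
Competitive equilibrium: 63 − 0.125q = 12 + 0.02q → q* = 351.7241, p* = 19.0345.
For a per-unit tax t: Δq = t/0.145, so DWL = ½·t·(t/0.145) = t²/0.29.
At t = 9: DWL = 279.31. At t = 17.8: DWL = 1092.552.
Increase = 1092.552 − 279.31 = 813.24.

813.24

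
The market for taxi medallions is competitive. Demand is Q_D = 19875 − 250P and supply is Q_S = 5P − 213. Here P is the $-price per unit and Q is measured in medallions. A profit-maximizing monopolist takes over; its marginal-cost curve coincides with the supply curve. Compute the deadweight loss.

In inverse form: demand P = 79.5 − 0.004Q, supply P = 42.6 + 0.2Q.
Competitive equilibrium: 79.5 − 0.004Q = 42.6 + 0.2Q → Q* = 180.8824, P* = 78.7765.
Marginal revenue: MR = 79.5 − 0.008Q. Set MR = MC: 79.5 − 0.008Q = 42.6 + 0.2Q → Q_m = 177.4038.
Price P_m = 79.5 − 0.004·177.4038 = 78.7904; MC(Q_m) = 42.6 + 0.2·177.4038 = 78.0808.
Competitive Q* = 180.8824, so ΔQ = 3.4786; wedge = 78.7904 − 78.0808 = 0.7096.
DWL = ½ × 3.4786 × 0.7096 = $1.23.

$1.23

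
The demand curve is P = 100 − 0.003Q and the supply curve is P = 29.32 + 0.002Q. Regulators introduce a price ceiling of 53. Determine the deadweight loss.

Competitive equilibrium: 100 − 0.003Q = 29.32 + 0.002Q → Q* = 14136, P* = 57.592.
At the ceiling P = 53, quantity supplied = (53 − 29.32)/0.002 = 11840.
Willingness to pay at Q' = 11840: 100 − 0.003·11840 = 64.48.
ΔQ = 14136 − 11840 = 2296; wedge = 64.48 − 53 = 11.48.
Deadweight loss = ½ × 2296 × 11.48 = 13179.04.

13179.04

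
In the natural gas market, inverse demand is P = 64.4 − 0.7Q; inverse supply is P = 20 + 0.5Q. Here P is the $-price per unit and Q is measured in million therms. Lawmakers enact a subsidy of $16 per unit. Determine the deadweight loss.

Competitive equilibrium: 64.4 − 0.7Q = 20 + 0.5Q → Q* = 37, P* = 38.5.
The subsidy lowers effective supply by 16: P = 4 + 0.5Q.
New quantity: 64.4 − 0.7Q = 4 + 0.5Q → Q' = 50.3333.
Overproduction ΔQ = 50.3333 − 37 = 13.3333; wedge = subsidy = 16.
The triangle = ½ × 13.3333 × 16 = $106.67 million.

$106.67 million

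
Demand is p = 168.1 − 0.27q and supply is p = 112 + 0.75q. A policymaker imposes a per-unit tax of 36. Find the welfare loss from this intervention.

Competitive equilibrium: 168.1 − 0.27q = 112 + 0.75q → q* = 55, p* = 153.25.
With the tax, the buyer price exceeds the seller price by 36: (168.1 − 0.27q) − (112 + 0.75q) = 36 → q' = 19.7059.
Δq = 55 − 19.7059 = 35.2941; the wedge equals the tax, 36.
DWL = ½ × 35.2941 × 36 = 635.29.

635.29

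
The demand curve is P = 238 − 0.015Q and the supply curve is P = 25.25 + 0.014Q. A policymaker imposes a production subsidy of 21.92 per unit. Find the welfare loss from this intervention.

Competitive equilibrium: 238 − 0.015Q = 25.25 + 0.014Q → Q* = 7336.2069, P* = 127.9569.
The subsidy lowers effective supply by 21.92: P = 3.33 + 0.014Q.
New quantity: 238 − 0.015Q = 3.33 + 0.014Q → Q' = 8092.069.
Overproduction ΔQ = 8092.069 − 7336.2069 = 755.8621; wedge = subsidy = 21.92.
Deadweight loss = ½ × 755.8621 × 21.92 = 8284.25.

8284.25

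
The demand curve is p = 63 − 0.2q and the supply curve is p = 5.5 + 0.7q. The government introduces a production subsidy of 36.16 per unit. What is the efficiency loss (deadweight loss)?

Competitive equilibrium: 63 − 0.2q = 5.5 + 0.7q → q* = 63.8889, p* = 50.2222.
The subsidy lowers effective supply by 36.16: p = 0.7q − 30.66.
New quantity: 63 − 0.2q = 0.7q − 30.66 → q' = 104.0667.
Overproduction Δq = 104.0667 − 63.8889 = 40.1778; wedge = subsidy = 36.16.
The triangle = ½ × 40.1778 × 36.16 = 726.41.

726.41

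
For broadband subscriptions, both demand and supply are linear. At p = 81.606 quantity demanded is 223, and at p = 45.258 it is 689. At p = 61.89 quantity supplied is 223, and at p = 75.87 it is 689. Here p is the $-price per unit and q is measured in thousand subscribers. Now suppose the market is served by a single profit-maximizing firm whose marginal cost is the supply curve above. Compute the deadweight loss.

$1561.92 thousand

Demand slope = (45.258 − 81.606)/(689 − 223) = −0.078, so p = 99 − 0.078q.
Supply slope = (75.87 − 61.89)/(689 − 223) = 0.03, so p = 55.2 + 0.03q.
Competitive equilibrium: 99 − 0.078q = 55.2 + 0.03q → q* = 405.5556, p* = 67.3667.
Marginal revenue: MR = 99 − 0.156q. Set MR = MC: 99 − 0.156q = 55.2 + 0.03q → q_m = 235.4839.
Price p_m = 99 − 0.078·235.4839 = 80.6323; MC(q_m) = 55.2 + 0.03·235.4839 = 62.2645.
Competitive q* = 405.5556, so Δq = 170.0717; wedge = 80.6323 − 62.2645 = 18.3678.
DWL = ½ × 170.0717 × 18.3678 = $1561.92 thousand.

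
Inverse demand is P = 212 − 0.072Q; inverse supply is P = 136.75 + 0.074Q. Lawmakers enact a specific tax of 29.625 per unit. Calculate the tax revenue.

9257.81

Competitive equilibrium: 212 − 0.072Q = 136.75 + 0.074Q → Q* = 515.411, P* = 174.8904.
With the tax, the buyer price exceeds the seller price by 29.625: (212 − 0.072Q) − (136.75 + 0.074Q) = 29.625 → Q' = 312.5.
Tax revenue = 29.625 × 312.5 = 9257.81.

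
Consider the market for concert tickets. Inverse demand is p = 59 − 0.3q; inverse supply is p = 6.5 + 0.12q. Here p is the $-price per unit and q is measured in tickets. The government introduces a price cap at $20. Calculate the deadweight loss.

$32.81

Competitive equilibrium: 59 − 0.3q = 6.5 + 0.12q → q* = 125, p* = 21.5.
At the ceiling p = 20, quantity supplied = (20 − 6.5)/0.12 = 112.5.
Willingness to pay at q' = 112.5: 59 − 0.3·112.5 = 25.25.
Δq = 125 − 112.5 = 12.5; wedge = 25.25 − 20 = 5.25.
Welfare loss = ½ × 12.5 × 5.25 = $32.81.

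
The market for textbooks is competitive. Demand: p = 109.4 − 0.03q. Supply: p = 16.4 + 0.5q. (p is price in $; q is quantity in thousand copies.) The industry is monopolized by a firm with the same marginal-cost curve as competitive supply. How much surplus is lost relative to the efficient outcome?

Competitive equilibrium: 109.4 − 0.03q = 16.4 + 0.5q → q* = 175.4717, p* = 104.1358.
Marginal revenue: MR = 109.4 − 0.06q. Set MR = MC: 109.4 − 0.06q = 16.4 + 0.5q → q_m = 166.0714.
Price p_m = 109.4 − 0.03·166.0714 = 104.4179; MC(q_m) = 16.4 + 0.5·166.0714 = 99.4357.
Competitive q* = 175.4717, so Δq = 9.4003; wedge = 104.4179 − 99.4357 = 4.9822.
Welfare loss = ½ × 9.4003 × 4.9822 = $23.42 thousand.

$23.42 thousand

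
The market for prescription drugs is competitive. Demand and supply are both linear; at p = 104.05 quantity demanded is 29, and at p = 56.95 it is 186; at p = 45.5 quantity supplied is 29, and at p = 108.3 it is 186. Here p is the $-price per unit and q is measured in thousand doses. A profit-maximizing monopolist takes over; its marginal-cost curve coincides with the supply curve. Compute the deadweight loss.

$399.69 thousand

Demand slope = (56.95 − 104.05)/(186 − 29) = −0.3, so p = 112.75 − 0.3q.
Supply slope = (108.3 − 45.5)/(186 − 29) = 0.4, so p = 33.9 + 0.4q.
Competitive equilibrium: 112.75 − 0.3q = 33.9 + 0.4q → q* = 112.6429, p* = 78.9571.
Marginal revenue: MR = 112.75 − 0.6q. Set MR = MC: 112.75 − 0.6q = 33.9 + 0.4q → q_m = 78.85.
Price p_m = 112.75 − 0.3·78.85 = 89.095; MC(q_m) = 33.9 + 0.4·78.85 = 65.44.
Competitive q* = 112.6429, so Δq = 33.7929; wedge = 89.095 − 65.44 = 23.655.
Deadweight loss = ½ × 33.7929 × 23.655 = $399.69 thousand.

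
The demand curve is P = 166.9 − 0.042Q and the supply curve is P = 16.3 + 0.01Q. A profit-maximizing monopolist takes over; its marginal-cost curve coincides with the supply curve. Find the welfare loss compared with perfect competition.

Competitive equilibrium: 166.9 − 0.042Q = 16.3 + 0.01Q → Q* = 2896.15385, P* = 45.26154.
Marginal revenue: MR = 166.9 − 0.084Q. Set MR = MC: 166.9 − 0.084Q = 16.3 + 0.01Q → Q_m = 1602.12766.
Price P_m = 166.9 − 0.042·1602.12766 = 99.61064; MC(Q_m) = 16.3 + 0.01·1602.12766 = 32.32128.
Competitive Q* = 2896.15385, so ΔQ = 1294.02619; wedge = 99.61064 − 32.32128 = 67.28936.
Deadweight loss = ½ × 1294.02619 × 67.28936 = 43537.10.

43537.10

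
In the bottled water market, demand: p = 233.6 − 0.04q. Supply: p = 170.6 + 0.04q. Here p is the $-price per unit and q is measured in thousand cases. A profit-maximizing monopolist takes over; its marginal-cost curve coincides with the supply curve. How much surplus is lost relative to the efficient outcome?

$2756.25 thousand

Competitive equilibrium: 233.6 − 0.04q = 170.6 + 0.04q → q* = 787.5, p* = 202.1.
Marginal revenue: MR = 233.6 − 0.08q. Set MR = MC: 233.6 − 0.08q = 170.6 + 0.04q → q_m = 525.
Price p_m = 233.6 − 0.04·525 = 212.6; MC(q_m) = 170.6 + 0.04·525 = 191.6.
Competitive q* = 787.5, so Δq = 262.5; wedge = 212.6 − 191.6 = 21.
Welfare loss = ½ × 262.5 × 21 = $2756.25 thousand.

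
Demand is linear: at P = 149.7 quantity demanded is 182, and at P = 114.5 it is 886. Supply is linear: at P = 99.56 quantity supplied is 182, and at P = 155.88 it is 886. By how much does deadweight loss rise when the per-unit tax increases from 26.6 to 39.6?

3310

Demand slope = (114.5 − 149.7)/(886 − 182) = −0.05, so P = 158.8 − 0.05Q.
Supply slope = (155.88 − 99.56)/(886 − 182) = 0.08, so P = 85 + 0.08Q.
Competitive equilibrium: 158.8 − 0.05Q = 85 + 0.08Q → Q* = 567.6923, P* = 130.4154.
For a per-unit tax t: ΔQ = t/0.13, so DWL = ½·t·(t/0.13) = t²/0.26.
At t = 26.6: DWL = 2721.385. At t = 39.6: DWL = 6031.385.
Increase = 6031.385 − 2721.385 = 3310.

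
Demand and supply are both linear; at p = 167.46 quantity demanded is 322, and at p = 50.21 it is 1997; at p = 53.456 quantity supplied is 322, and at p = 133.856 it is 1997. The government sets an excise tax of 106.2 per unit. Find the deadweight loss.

47790

Demand slope = (50.21 − 167.46)/(1997 − 322) = −0.07, so p = 190 − 0.07q.
Supply slope = (133.856 − 53.456)/(1997 − 322) = 0.048, so p = 38 + 0.048q.
Competitive equilibrium: 190 − 0.07q = 38 + 0.048q → q* = 1288.1356, p* = 99.8305.
With the tax, the buyer price exceeds the seller price by 106.2: (190 − 0.07q) − (38 + 0.048q) = 106.2 → q' = 388.1356.
Δq = 1288.1356 − 388.1356 = 900; the wedge equals the tax, 106.2.
The triangle = ½ × 900 × 106.2 = 47790.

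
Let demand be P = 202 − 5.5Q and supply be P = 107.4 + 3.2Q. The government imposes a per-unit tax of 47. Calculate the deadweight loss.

126.95

Competitive equilibrium: 202 − 5.5Q = 107.4 + 3.2Q → Q* = 10.8736, P* = 142.1954.
With the tax, the buyer price exceeds the seller price by 47: (202 − 5.5Q) − (107.4 + 3.2Q) = 47 → Q' = 5.4713.
ΔQ = 10.8736 − 5.4713 = 5.4023; the wedge equals the tax, 47.
Welfare loss = ½ × 5.4023 × 47 = 126.95.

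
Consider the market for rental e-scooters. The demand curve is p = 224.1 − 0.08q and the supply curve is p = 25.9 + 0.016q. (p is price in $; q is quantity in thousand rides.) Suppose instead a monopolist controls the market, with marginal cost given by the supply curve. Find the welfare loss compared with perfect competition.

Competitive equilibrium: 224.1 − 0.08q = 25.9 + 0.016q → q* = 2064.58333, p* = 58.93333.
Marginal revenue: MR = 224.1 − 0.16q. Set MR = MC: 224.1 − 0.16q = 25.9 + 0.016q → q_m = 1126.13636.
Price p_m = 224.1 − 0.08·1126.13636 = 134.00909; MC(q_m) = 25.9 + 0.016·1126.13636 = 43.91818.
Competitive q* = 2064.58333, so Δq = 938.44697; wedge = 134.00909 − 43.91818 = 90.09091.
Welfare loss = ½ × 938.44697 × 90.09091 = $42272.77 thousand.

$42272.77 thousand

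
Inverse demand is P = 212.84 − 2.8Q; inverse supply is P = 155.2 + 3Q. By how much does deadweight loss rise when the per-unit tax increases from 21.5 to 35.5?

68.79

Competitive equilibrium: 212.84 − 2.8Q = 155.2 + 3Q → Q* = 9.9379, P* = 185.0138.
For a per-unit tax t: ΔQ = t/5.8, so DWL = ½·t·(t/5.8) = t²/11.6.
At t = 21.5: DWL = 39.849. At t = 35.5: DWL = 108.642.
Increase = 108.642 − 39.849 = 68.79.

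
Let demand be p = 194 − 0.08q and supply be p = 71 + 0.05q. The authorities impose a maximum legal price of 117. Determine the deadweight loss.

Competitive equilibrium: 194 − 0.08q = 71 + 0.05q → q* = 946.1538, p* = 118.3077.
At the ceiling p = 117, quantity supplied = (117 − 71)/0.05 = 920.
Willingness to pay at q' = 920: 194 − 0.08·920 = 120.4.
Δq = 946.1538 − 920 = 26.1538; wedge = 120.4 − 117 = 3.4.
The triangle = ½ × 26.1538 × 3.4 = 44.46.

44.46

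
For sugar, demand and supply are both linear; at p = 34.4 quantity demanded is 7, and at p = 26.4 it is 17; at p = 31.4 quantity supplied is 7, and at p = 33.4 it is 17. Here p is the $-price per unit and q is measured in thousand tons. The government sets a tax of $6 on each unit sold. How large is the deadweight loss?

$18 thousand

Demand slope = (26.4 − 34.4)/(17 − 7) = −0.8, so p = 40 − 0.8q.
Supply slope = (33.4 − 31.4)/(17 − 7) = 0.2, so p = 30 + 0.2q.
Competitive equilibrium: 40 − 0.8q = 30 + 0.2q → q* = 10, p* = 32.
With the tax, the buyer price exceeds the seller price by 6: (40 − 0.8q) − (30 + 0.2q) = 6 → q' = 4.
Δq = 10 − 4 = 6; the wedge equals the tax, 6.
Deadweight loss = ½ × 6 × 6 = $18 thousand.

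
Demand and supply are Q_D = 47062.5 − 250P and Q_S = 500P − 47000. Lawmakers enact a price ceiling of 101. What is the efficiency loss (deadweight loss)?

In inverse form: demand P = 188.25 − 0.004Q, supply P = 94 + 0.002Q.
Competitive equilibrium: 188.25 − 0.004Q = 94 + 0.002Q → Q* = 15708.3333, P* = 125.4167.
At the ceiling P = 101, quantity supplied = (101 − 94)/0.002 = 3500.
Willingness to pay at Q' = 3500: 188.25 − 0.004·3500 = 174.25.
ΔQ = 15708.3333 − 3500 = 12208.3333; wedge = 174.25 − 101 = 73.25.
Welfare loss = ½ × 12208.3333 × 73.25 = 447130.21.

447130.21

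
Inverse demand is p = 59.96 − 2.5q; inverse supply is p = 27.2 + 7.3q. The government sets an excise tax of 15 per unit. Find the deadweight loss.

11.48

Competitive equilibrium: 59.96 − 2.5q = 27.2 + 7.3q → q* = 3.3429, p* = 51.6029.
With the tax, the buyer price exceeds the seller price by 15: (59.96 − 2.5q) − (27.2 + 7.3q) = 15 → q' = 1.8122.
Δq = 3.3429 − 1.8122 = 1.5307; the wedge equals the tax, 15.
DWL = ½ × 1.5307 × 15 = 11.48.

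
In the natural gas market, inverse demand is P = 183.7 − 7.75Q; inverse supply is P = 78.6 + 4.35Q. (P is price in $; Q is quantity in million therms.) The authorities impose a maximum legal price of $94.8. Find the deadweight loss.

$148.95 million

Competitive equilibrium: 183.7 − 7.75Q = 78.6 + 4.35Q → Q* = 8.686, P* = 116.3839.
At the ceiling P = 94.8, quantity supplied = (94.8 − 78.6)/4.35 = 3.7241.
Willingness to pay at Q' = 3.7241: 183.7 − 7.75·3.7241 = 154.8382.
ΔQ = 8.686 − 3.7241 = 4.9619; wedge = 154.8382 − 94.8 = 60.0382.
DWL = ½ × 4.9619 × 60.0382 = $148.95 million.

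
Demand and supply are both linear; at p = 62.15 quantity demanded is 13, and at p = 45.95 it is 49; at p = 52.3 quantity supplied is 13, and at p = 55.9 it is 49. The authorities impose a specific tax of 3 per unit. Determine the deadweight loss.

8.18

Demand slope = (45.95 − 62.15)/(49 − 13) = −0.45, so p = 68 − 0.45q.
Supply slope = (55.9 − 52.3)/(49 − 13) = 0.1, so p = 51 + 0.1q.
Competitive equilibrium: 68 − 0.45q = 51 + 0.1q → q* = 30.9091, p* = 54.0909.
With the tax, the buyer price exceeds the seller price by 3: (68 − 0.45q) − (51 + 0.1q) = 3 → q' = 25.4545.
Δq = 30.9091 − 25.4545 = 5.4546; the wedge equals the tax, 3.
The triangle = ½ × 5.4546 × 3 = 8.18.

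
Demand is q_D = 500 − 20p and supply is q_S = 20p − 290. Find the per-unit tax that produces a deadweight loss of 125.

5

In inverse form: demand p = 25 − 0.05q, supply p = 14.5 + 0.05q.
Competitive equilibrium: 25 − 0.05q = 14.5 + 0.05q → q* = 105, p* = 19.75.
A tax t gives Δq = t/0.1 and wedge t, so DWL = t²/0.2.
t²/0.2 = 125 → t² = 25 → t = 5.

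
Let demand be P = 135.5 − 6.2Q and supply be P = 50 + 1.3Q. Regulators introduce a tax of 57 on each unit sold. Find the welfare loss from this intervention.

Competitive equilibrium: 135.5 − 6.2Q = 50 + 1.3Q → Q* = 11.4, P* = 64.82.
With the tax, the buyer price exceeds the seller price by 57: (135.5 − 6.2Q) − (50 + 1.3Q) = 57 → Q' = 3.8.
ΔQ = 11.4 − 3.8 = 7.6; the wedge equals the tax, 57.
Welfare loss = ½ × 7.6 × 57 = 216.60.

216.60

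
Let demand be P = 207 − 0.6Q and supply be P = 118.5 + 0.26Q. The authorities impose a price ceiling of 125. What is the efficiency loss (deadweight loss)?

2609.88

Competitive equilibrium: 207 − 0.6Q = 118.5 + 0.26Q → Q* = 102.907, P* = 145.2558.
At the ceiling P = 125, quantity supplied = (125 − 118.5)/0.26 = 25.
Willingness to pay at Q' = 25: 207 − 0.6·25 = 192.
ΔQ = 102.907 − 25 = 77.907; wedge = 192 − 125 = 67.
DWL = ½ × 77.907 × 67 = 2609.88.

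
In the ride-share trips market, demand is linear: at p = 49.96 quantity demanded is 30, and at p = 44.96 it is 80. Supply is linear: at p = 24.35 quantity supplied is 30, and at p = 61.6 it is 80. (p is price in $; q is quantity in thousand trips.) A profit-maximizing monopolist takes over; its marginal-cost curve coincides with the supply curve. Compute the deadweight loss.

Demand slope = (44.96 − 49.96)/(80 − 30) = −0.1, so p = 52.96 − 0.1q.
Supply slope = (61.6 − 24.35)/(80 − 30) = 0.745, so p = 2 + 0.745q.
Competitive equilibrium: 52.96 − 0.1q = 2 + 0.745q → q* = 60.3077, p* = 46.9292.
Marginal revenue: MR = 52.96 − 0.2q. Set MR = MC: 52.96 − 0.2q = 2 + 0.745q → q_m = 53.9259.
Price p_m = 52.96 − 0.1·53.9259 = 47.5674; MC(q_m) = 2 + 0.745·53.9259 = 42.1748.
Competitive q* = 60.3077, so Δq = 6.3818; wedge = 47.5674 − 42.1748 = 5.3926.
Deadweight loss = ½ × 6.3818 × 5.3926 = $17.21 thousand.

$17.21 thousand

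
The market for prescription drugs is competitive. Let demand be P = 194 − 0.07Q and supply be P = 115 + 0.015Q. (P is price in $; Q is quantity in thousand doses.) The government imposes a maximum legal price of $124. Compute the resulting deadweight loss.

Competitive equilibrium: 194 − 0.07Q = 115 + 0.015Q → Q* = 929.41176, P* = 128.94118.
At the ceiling P = 124, quantity supplied = (124 − 115)/0.015 = 600.
Willingness to pay at Q' = 600: 194 − 0.07·600 = 152.
ΔQ = 929.41176 − 600 = 329.41176; wedge = 152 − 124 = 28.
Welfare loss = ½ × 329.41176 × 28 = $4611.76 thousand.

$4611.76 thousand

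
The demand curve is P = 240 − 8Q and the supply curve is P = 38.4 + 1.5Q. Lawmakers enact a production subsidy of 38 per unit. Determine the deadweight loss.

76

Competitive equilibrium: 240 − 8Q = 38.4 + 1.5Q → Q* = 21.2211, P* = 70.2316.
The subsidy lowers effective supply by 38: P = 0.4 + 1.5Q.
New quantity: 240 − 8Q = 0.4 + 1.5Q → Q' = 25.2211.
Overproduction ΔQ = 25.2211 − 21.2211 = 4; wedge = subsidy = 38.
The triangle = ½ × 4 × 38 = 76.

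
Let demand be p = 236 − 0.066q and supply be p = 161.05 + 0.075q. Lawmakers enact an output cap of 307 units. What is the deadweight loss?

3555.13

Competitive equilibrium: 236 − 0.066q = 161.05 + 0.075q → q* = 531.5603, p* = 200.917.
At q = 307: demand price = 236 − 0.066·307 = 215.738; supply price = 161.05 + 0.075·307 = 184.075.
Δq = 531.5603 − 307 = 224.5603; wedge = 215.738 − 184.075 = 31.663.
Welfare loss = ½ × 224.5603 × 31.663 = 3555.13.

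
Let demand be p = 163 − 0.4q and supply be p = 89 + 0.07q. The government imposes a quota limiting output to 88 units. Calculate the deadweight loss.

Competitive equilibrium: 163 − 0.4q = 89 + 0.07q → q* = 157.4468, p* = 100.0213.
At q = 88: demand price = 163 − 0.4·88 = 127.8; supply price = 89 + 0.07·88 = 95.16.
Δq = 157.4468 − 88 = 69.4468; wedge = 127.8 − 95.16 = 32.64.
DWL = ½ × 69.4468 × 32.64 = 1133.37.

1133.37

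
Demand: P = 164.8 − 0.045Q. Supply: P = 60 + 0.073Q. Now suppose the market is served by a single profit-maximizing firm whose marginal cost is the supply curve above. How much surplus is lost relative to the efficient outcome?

Competitive equilibrium: 164.8 − 0.045Q = 60 + 0.073Q → Q* = 888.1356, P* = 124.8339.
Marginal revenue: MR = 164.8 − 0.09Q. Set MR = MC: 164.8 − 0.09Q = 60 + 0.073Q → Q_m = 642.9448.
Price P_m = 164.8 − 0.045·642.9448 = 135.8675; MC(Q_m) = 60 + 0.073·642.9448 = 106.935.
Competitive Q* = 888.1356, so ΔQ = 245.1908; wedge = 135.8675 − 106.935 = 28.9325.
Welfare loss = ½ × 245.1908 × 28.9325 = 3546.99.

3546.99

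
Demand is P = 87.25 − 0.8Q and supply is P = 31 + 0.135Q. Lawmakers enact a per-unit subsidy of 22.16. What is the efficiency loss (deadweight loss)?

Competitive equilibrium: 87.25 − 0.8Q = 31 + 0.135Q → Q* = 60.1604, P* = 39.1217.
The subsidy lowers effective supply by 22.16: P = 8.84 + 0.135Q.
New quantity: 87.25 − 0.8Q = 8.84 + 0.135Q → Q' = 83.861.
Overproduction ΔQ = 83.861 − 60.1604 = 23.7006; wedge = subsidy = 22.16.
DWL = ½ × 23.7006 × 22.16 = 262.60.

262.60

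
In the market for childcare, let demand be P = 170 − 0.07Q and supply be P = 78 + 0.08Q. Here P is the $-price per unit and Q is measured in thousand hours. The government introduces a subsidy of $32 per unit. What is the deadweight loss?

$3413.33 thousand

Competitive equilibrium: 170 − 0.07Q = 78 + 0.08Q → Q* = 613.3333, P* = 127.0667.
The subsidy lowers effective supply by 32: P = 46 + 0.08Q.
New quantity: 170 − 0.07Q = 46 + 0.08Q → Q' = 826.6667.
Overproduction ΔQ = 826.6667 − 613.3333 = 213.3334; wedge = subsidy = 32.
DWL = ½ × 213.3334 × 32 = $3413.33 thousand.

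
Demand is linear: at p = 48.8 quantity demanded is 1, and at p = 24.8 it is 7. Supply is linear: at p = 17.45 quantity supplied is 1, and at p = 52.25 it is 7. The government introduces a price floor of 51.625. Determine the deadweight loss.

Demand slope = (24.8 − 48.8)/(7 − 1) = −4, so p = 52.8 − 4q.
Supply slope = (52.25 − 17.45)/(7 − 1) = 5.8, so p = 11.65 + 5.8q.
Competitive equilibrium: 52.8 − 4q = 11.65 + 5.8q → q* = 4.199, p* = 36.0041.
At the floor p = 51.625, quantity demanded = (52.8 − 51.625)/4 = 0.2938.
Sellers' marginal cost at q' = 0.2938: 11.65 + 5.8·0.2938 = 13.354.
Δq = 4.199 − 0.2938 = 3.9052; wedge = 51.625 − 13.354 = 38.271.
Welfare loss = ½ × 3.9052 × 38.271 = 74.73.

74.73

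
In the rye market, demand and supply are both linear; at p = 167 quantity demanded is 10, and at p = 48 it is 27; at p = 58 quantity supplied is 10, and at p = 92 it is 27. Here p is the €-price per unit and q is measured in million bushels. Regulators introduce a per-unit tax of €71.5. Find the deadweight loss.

€284.01 million

Demand slope = (48 − 167)/(27 − 10) = −7, so p = 237 − 7q.
Supply slope = (92 − 58)/(27 − 10) = 2, so p = 38 + 2q.
Competitive equilibrium: 237 − 7q = 38 + 2q → q* = 22.1111, p* = 82.2222.
With the tax, the buyer price exceeds the seller price by 71.5: (237 − 7q) − (38 + 2q) = 71.5 → q' = 14.1667.
Δq = 22.1111 − 14.1667 = 7.9444; the wedge equals the tax, 71.5.
Deadweight loss = ½ × 7.9444 × 71.5 = €284.01 million.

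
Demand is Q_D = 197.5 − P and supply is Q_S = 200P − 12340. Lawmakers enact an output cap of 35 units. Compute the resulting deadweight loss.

In inverse form: demand P = 197.5 − Q, supply P = 61.7 + 0.005Q.
Competitive equilibrium: 197.5 − Q = 61.7 + 0.005Q → Q* = 135.1244, P* = 62.3756.
At Q = 35: demand price = 197.5 − 1·35 = 162.5; supply price = 61.7 + 0.005·35 = 61.875.
ΔQ = 135.1244 − 35 = 100.1244; wedge = 162.5 − 61.875 = 100.625.
DWL = ½ × 100.1244 × 100.625 = 5037.51.

5037.51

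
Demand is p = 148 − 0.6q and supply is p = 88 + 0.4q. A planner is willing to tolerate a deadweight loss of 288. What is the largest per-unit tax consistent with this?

Competitive equilibrium: 148 − 0.6q = 88 + 0.4q → q* = 60, p* = 112.
A tax t gives Δq = t/1 and wedge t, so DWL = t²/2.
t²/2 = 288 → t² = 576 → t = 24.

24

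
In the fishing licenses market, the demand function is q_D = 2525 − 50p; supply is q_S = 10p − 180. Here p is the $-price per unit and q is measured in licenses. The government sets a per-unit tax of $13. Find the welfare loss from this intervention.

In inverse form: demand p = 50.5 − 0.02q, supply p = 18 + 0.1q.
Competitive equilibrium: 50.5 − 0.02q = 18 + 0.1q → q* = 270.8333, p* = 45.0833.
With the tax, the buyer price exceeds the seller price by 13: (50.5 − 0.02q) − (18 + 0.1q) = 13 → q' = 162.5.
Δq = 270.8333 − 162.5 = 108.3333; the wedge equals the tax, 13.
Deadweight loss = ½ × 108.3333 × 13 = $704.17.

$704.17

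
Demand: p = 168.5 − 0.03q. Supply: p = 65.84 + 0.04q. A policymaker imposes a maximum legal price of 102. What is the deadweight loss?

Competitive equilibrium: 168.5 − 0.03q = 65.84 + 0.04q → q* = 1466.5714, p* = 124.5029.
At the ceiling p = 102, quantity supplied = (102 − 65.84)/0.04 = 904.
Willingness to pay at q' = 904: 168.5 − 0.03·904 = 141.38.
Δq = 1466.5714 − 904 = 562.5714; wedge = 141.38 − 102 = 39.38.
Welfare loss = ½ × 562.5714 × 39.38 = 11077.03.

11077.03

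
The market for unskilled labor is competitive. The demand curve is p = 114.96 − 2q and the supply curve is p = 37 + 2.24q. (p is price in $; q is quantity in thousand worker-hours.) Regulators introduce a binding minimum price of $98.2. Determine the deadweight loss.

Competitive equilibrium: 114.96 − 2q = 37 + 2.24q → q* = 18.3868, p* = 78.1864.
At the floor p = 98.2, quantity demanded = (114.96 − 98.2)/2 = 8.38.
Sellers' marginal cost at q' = 8.38: 37 + 2.24·8.38 = 55.7712.
Δq = 18.3868 − 8.38 = 10.0068; wedge = 98.2 − 55.7712 = 42.4288.
Welfare loss = ½ × 10.0068 × 42.4288 = $212.29 thousand.

$212.29 thousand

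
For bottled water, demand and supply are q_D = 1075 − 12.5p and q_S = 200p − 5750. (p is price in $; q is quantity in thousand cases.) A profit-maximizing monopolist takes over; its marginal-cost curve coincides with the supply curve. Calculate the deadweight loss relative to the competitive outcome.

$4532.25 thousand

In inverse form: demand p = 86 − 0.08q, supply p = 28.75 + 0.005q.
Competitive equilibrium: 86 − 0.08q = 28.75 + 0.005q → q* = 673.52941, p* = 32.11765.
Marginal revenue: MR = 86 − 0.16q. Set MR = MC: 86 − 0.16q = 28.75 + 0.005q → q_m = 346.9697.
Price p_m = 86 − 0.08·346.9697 = 58.24242; MC(q_m) = 28.75 + 0.005·346.9697 = 30.48485.
Competitive q* = 673.52941, so Δq = 326.55971; wedge = 58.24242 − 30.48485 = 27.75757.
The triangle = ½ × 326.55971 × 27.75757 = $4532.25 thousand.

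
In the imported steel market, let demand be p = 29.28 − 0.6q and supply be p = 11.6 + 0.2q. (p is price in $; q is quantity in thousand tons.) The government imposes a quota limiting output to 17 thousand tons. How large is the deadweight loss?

$10.404 thousand

Competitive equilibrium: 29.28 − 0.6q = 11.6 + 0.2q → q* = 22.1, p* = 16.02.
At q = 17: demand price = 29.28 − 0.6·17 = 19.08; supply price = 11.6 + 0.2·17 = 15.
Δq = 22.1 − 17 = 5.1; wedge = 19.08 − 15 = 4.08.
Welfare loss = ½ × 5.1 × 4.08 = $10.404 thousand.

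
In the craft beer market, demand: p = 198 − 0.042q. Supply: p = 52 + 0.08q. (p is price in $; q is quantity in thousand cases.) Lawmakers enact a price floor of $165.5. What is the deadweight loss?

$10910.12 thousand

Competitive equilibrium: 198 − 0.042q = 52 + 0.08q → q* = 1196.72131, p* = 147.7377.
At the floor p = 165.5, quantity demanded = (198 − 165.5)/0.042 = 773.80952.
Sellers' marginal cost at q' = 773.80952: 52 + 0.08·773.80952 = 113.90476.
Δq = 1196.72131 − 773.80952 = 422.91179; wedge = 165.5 − 113.90476 = 51.59524.
Deadweight loss = ½ × 422.91179 × 51.59524 = $10910.12 thousand.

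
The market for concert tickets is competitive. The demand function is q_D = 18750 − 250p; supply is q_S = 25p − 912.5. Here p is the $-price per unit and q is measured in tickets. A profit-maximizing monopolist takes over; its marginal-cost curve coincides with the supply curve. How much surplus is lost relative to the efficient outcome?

$116.97

In inverse form: demand p = 75 − 0.004q, supply p = 36.5 + 0.04q.
Competitive equilibrium: 75 − 0.004q = 36.5 + 0.04q → q* = 875, p* = 71.5.
Marginal revenue: MR = 75 − 0.008q. Set MR = MC: 75 − 0.008q = 36.5 + 0.04q → q_m = 802.0833.
Price p_m = 75 − 0.004·802.0833 = 71.7917; MC(q_m) = 36.5 + 0.04·802.0833 = 68.5833.
Competitive q* = 875, so Δq = 72.9167; wedge = 71.7917 − 68.5833 = 3.2084.
The triangle = ½ × 72.9167 × 3.2084 = $116.97.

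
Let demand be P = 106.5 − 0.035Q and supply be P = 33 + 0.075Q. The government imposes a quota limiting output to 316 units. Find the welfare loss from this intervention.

6821.76

Competitive equilibrium: 106.5 − 0.035Q = 33 + 0.075Q → Q* = 668.1818, P* = 83.1136.
At Q = 316: demand price = 106.5 − 0.035·316 = 95.44; supply price = 33 + 0.075·316 = 56.7.
ΔQ = 668.1818 − 316 = 352.1818; wedge = 95.44 − 56.7 = 38.74.
Welfare loss = ½ × 352.1818 × 38.74 = 6821.76.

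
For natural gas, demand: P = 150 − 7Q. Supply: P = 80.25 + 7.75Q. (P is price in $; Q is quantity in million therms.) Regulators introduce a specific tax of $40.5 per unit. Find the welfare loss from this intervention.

Competitive equilibrium: 150 − 7Q = 80.25 + 7.75Q → Q* = 4.7288, P* = 116.8983.
With the tax, the buyer price exceeds the seller price by 40.5: (150 − 7Q) − (80.25 + 7.75Q) = 40.5 → Q' = 1.9831.
ΔQ = 4.7288 − 1.9831 = 2.7457; the wedge equals the tax, 40.5.
DWL = ½ × 2.7457 × 40.5 = $55.60 million.

$55.60 million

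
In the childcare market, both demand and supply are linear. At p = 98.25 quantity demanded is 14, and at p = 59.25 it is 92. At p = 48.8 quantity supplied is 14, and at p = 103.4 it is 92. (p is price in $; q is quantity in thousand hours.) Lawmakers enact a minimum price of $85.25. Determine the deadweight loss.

$138.78 thousand

Demand slope = (59.25 − 98.25)/(92 − 14) = −0.5, so p = 105.25 − 0.5q.
Supply slope = (103.4 − 48.8)/(92 − 14) = 0.7, so p = 39 + 0.7q.
Competitive equilibrium: 105.25 − 0.5q = 39 + 0.7q → q* = 55.2083, p* = 77.6458.
At the floor p = 85.25, quantity demanded = (105.25 − 85.25)/0.5 = 40.
Sellers' marginal cost at q' = 40: 39 + 0.7·40 = 67.
Δq = 55.2083 − 40 = 15.2083; wedge = 85.25 − 67 = 18.25.
The triangle = ½ × 15.2083 × 18.25 = $138.78 thousand.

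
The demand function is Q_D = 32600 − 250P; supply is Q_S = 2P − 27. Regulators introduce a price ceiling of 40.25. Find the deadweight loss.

In inverse form: demand P = 130.4 − 0.004Q, supply P = 13.5 + 0.5Q.
Competitive equilibrium: 130.4 − 0.004Q = 13.5 + 0.5Q → Q* = 231.9444, P* = 129.4722.
At the ceiling P = 40.25, quantity supplied = (40.25 − 13.5)/0.5 = 53.5.
Willingness to pay at Q' = 53.5: 130.4 − 0.004·53.5 = 130.186.
ΔQ = 231.9444 − 53.5 = 178.4444; wedge = 130.186 − 40.25 = 89.936.
Deadweight loss = ½ × 178.4444 × 89.936 = 8024.29.

8024.29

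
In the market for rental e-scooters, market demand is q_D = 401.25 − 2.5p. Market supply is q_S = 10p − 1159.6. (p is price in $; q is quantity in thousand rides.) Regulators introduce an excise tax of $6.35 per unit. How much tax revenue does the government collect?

In inverse form: demand p = 160.5 − 0.4q, supply p = 115.96 + 0.1q.
Competitive equilibrium: 160.5 − 0.4q = 115.96 + 0.1q → q* = 89.08, p* = 124.868.
With the tax, the buyer price exceeds the seller price by 6.35: (160.5 − 0.4q) − (115.96 + 0.1q) = 6.35 → q' = 76.38.
Tax revenue = 6.35 × 76.38 = $485.013 thousand.

$485.013 thousand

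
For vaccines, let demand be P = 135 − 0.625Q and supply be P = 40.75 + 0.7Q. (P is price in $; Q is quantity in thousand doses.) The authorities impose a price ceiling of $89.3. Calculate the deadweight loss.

$2.09 thousand

Competitive equilibrium: 135 − 0.625Q = 40.75 + 0.7Q → Q* = 71.1321, P* = 90.5425.
At the ceiling P = 89.3, quantity supplied = (89.3 − 40.75)/0.7 = 69.3571.
Willingness to pay at Q' = 69.3571: 135 − 0.625·69.3571 = 91.6518.
ΔQ = 71.1321 − 69.3571 = 1.775; wedge = 91.6518 − 89.3 = 2.3518.
The triangle = ½ × 1.775 × 2.3518 = $2.09 thousand.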